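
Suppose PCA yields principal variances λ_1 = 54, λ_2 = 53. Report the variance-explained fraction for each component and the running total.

Step 1 — total variance = trace(Sigma) = Σ λ_i = 54 + 53 = 107.

Step 2 — fraction explained by component i = λ_i / Σ λ:
  PC1: 54/107 = 0.5047
  PC2: 53/107 = 0.4953

Step 3 — cumulative fraction after k components = (λ_1 + ... + λ_k) / Σ λ:
  k = 1: 54/107 = 0.5047
  k = 2: (54 + 53)/107 = 107/107 = 1

Summary (fraction, with percent):

explained: PC1 0.5047 (50.47%), PC2 0.4953 (49.53%);  cumulative: 0.5047, 1


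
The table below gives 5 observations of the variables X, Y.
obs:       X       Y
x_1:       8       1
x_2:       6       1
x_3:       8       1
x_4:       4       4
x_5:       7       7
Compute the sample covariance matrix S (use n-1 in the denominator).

Step 1 — column means:
  mean(X) = (8 + 6 + 8 + 4 + 7) / 5 = 33/5 = 6.6
  mean(Y) = (1 + 1 + 1 + 4 + 7) / 5 = 14/5 = 2.8

Step 2 — sample covariance S[i,j] = (1/(n-1)) · Σ_k (x_{k,i} - mean_i) · (x_{k,j} - mean_j), with n-1 = 4.
  S[X,X] = ((1.4)·(1.4) + (-0.6)·(-0.6) + (1.4)·(1.4) + (-2.6)·(-2.6) + (0.4)·(0.4)) / 4 = 11.2/4 = 2.8
  S[X,Y] = ((1.4)·(-1.8) + (-0.6)·(-1.8) + (1.4)·(-1.8) + (-2.6)·(1.2) + (0.4)·(4.2)) / 4 = -5.4/4 = -1.35
  S[Y,Y] = ((-1.8)·(-1.8) + (-1.8)·(-1.8) + (-1.8)·(-1.8) + (1.2)·(1.2) + (4.2)·(4.2)) / 4 = 28.8/4 = 7.2

S is symmetric (S[j,i] = S[i,j]). Assembling:

S = [[2.8, -1.35],
 [-1.35, 7.2]]


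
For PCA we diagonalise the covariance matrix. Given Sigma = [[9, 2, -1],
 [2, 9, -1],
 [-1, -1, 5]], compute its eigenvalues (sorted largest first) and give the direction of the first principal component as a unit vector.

Step 1 — characteristic polynomial p(λ) = det(λI - Sigma) = λ³ - tr·λ² + c_1·λ - det, where tr = trace, c_1 = sum of the principal 2×2 minors, det = det(Sigma):
  tr = 9 + 9 + 5 = 23,
  c_1 = (9·9 - (2)²) + (9·5 - (-1)²) + (9·5 - (-1)²) = 77 + 44 + 44 = 165,
  det = 9·(9·5 - (-1)²) - (2)·((2)·5 - (-1)·(-1)) + (-1)·((2)·(-1) - 9·(-1)) = 9·(44) - (2)·(9) + (-1)·(7) = 371.
  So p(λ) = λ³ - 23λ² + 165λ - 371.
Step 2 — look for an integer root (rational root theorem: any rational root is an integer divisor of 371). Testing λ = 7:
  p(7) = 343 - 1127 + 1155 - 371 = 0  ✓
  Dividing out (λ - 7): p(λ) = (λ - 7)(λ² - 16λ + 53).
Step 3 — remaining eigenvalues from the quadratic λ² - 16λ + 53 = 0:
  Δ = 16² - 4·53 = 256 - 212 = 44,  λ = (16 ± √44)/2 = (16 ± 6.6332)/2 ≈ 11.3166 or 4.6834.
  Sorted: λ_1 = 11.3166,  λ_2 = 7,  λ_3 = 4.6834  (check: sum = 23 = tr ✓).

Step 4 — unit eigenvector for λ_1 ≈ 11.3166: v spans the null space of (Sigma - λ_1 I), whose rows are
  r_1 = (-2.3166, 2, -1),  r_2 = (2, -2.3166, -1),  r_3 = (-1, -1, -6.3166).
  v is orthogonal to every row, so take v ∝ r_1 × r_2 = ((2)·(-1) - (-1)·(-2.3166), (-1)·(2) - (-2.3166)·(-1), (-2.3166)·(-2.3166) - (2)·(2)) ≈ (-4.3166, -4.3166, 1.3668).
  Rescale (multiply by -1 so the first nonzero entry is positive): u = (4.3166, 4.3166, -1.3668).
  ||u|| = √((4.3166)² + (4.3166)² + (-1.3668)²) = √(39.1345) ≈ 6.2558,  v_1 = u/||u|| ≈ (0.69, 0.69, -0.2185) (||v_1|| = 1).

λ_1 = 11.3166,  λ_2 = 7,  λ_3 = 4.6834;  v_1 ≈ (0.69, 0.69, -0.2185)


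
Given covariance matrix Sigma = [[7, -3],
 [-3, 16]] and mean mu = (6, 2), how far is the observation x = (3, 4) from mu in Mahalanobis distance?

Step 1 — centre the observation: (x - mu) = (-3, 2).

Step 2 — invert Sigma. det(Sigma) = 7·16 - (-3)² = 103.
  Sigma^{-1} = (1/det) · [[d, -b], [-b, a]] = [[0.1553, 0.0291],
 [0.0291, 0.068]].

Step 3 — form the quadratic (x - mu)^T · Sigma^{-1} · (x - mu):
  Sigma^{-1} · (x - mu) = (-0.4078, 0.0485).
  (x - mu)^T · [Sigma^{-1} · (x - mu)] = (-3)·(-0.4078) + (2)·(0.0485) = 1.3204.

Step 4 — take square root: d = √(1.3204) ≈ 1.1491.

d(x, mu) = √(1.3204) ≈ 1.1491


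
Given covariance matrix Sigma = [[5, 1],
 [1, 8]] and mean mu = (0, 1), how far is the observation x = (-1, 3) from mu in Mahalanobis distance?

Step 1 — centre the observation: (x - mu) = (-1, 2).

Step 2 — invert Sigma. det(Sigma) = 5·8 - (1)² = 39.
  Sigma^{-1} = (1/det) · [[d, -b], [-b, a]] = [[0.2051, -0.0256],
 [-0.0256, 0.1282]].

Step 3 — form the quadratic (x - mu)^T · Sigma^{-1} · (x - mu):
  Sigma^{-1} · (x - mu) = (-0.2564, 0.2821).
  (x - mu)^T · [Sigma^{-1} · (x - mu)] = (-1)·(-0.2564) + (2)·(0.2821) = 0.8205.

Step 4 — take square root: d = √(0.8205) ≈ 0.9058.

d(x, mu) = √(0.8205) ≈ 0.9058


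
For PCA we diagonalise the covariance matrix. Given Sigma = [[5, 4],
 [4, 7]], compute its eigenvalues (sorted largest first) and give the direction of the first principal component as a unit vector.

Step 1 — characteristic polynomial of 2×2 Sigma:
  det(Sigma - λI) = λ² - trace · λ + det = 0.
  trace = 5 + 7 = 12, det = 5·7 - (4)² = 19.
Step 2 — discriminant:
  Δ = trace² - 4·det = 144 - 76 = 68.
Step 3 — eigenvalues:
  λ = (trace ± √Δ)/2 = (12 ± 8.2462)/2,
  λ_1 = 10.1231,  λ_2 = 1.8769.

Step 4 — unit eigenvector for λ_1: solve (Sigma - λ_1 I)v = 0. First row:
  (5 - 10.1231)·v_x + (4)·v_y = 0, i.e. (-5.1231)·v_x + (4)·v_y = 0,
  so v ∝ (b, λ_1 - a) = (4, 5.1231) = u.
  ||u|| = √((4)² + (5.1231)²) = √(42.2462) ≈ 6.4997,
  v_1 = u/||u|| ≈ (0.6154, 0.7882) (||v_1|| = 1).

λ_1 = 10.1231,  λ_2 = 1.8769;  v_1 ≈ (0.6154, 0.7882)


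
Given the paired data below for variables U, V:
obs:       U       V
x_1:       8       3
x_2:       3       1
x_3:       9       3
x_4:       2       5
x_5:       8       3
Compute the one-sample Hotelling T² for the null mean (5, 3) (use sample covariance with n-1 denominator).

Step 1 — sample mean vector:
  mean(U) = (8 + 3 + 9 + 2 + 8) / 5 = 30/5 = 6
  mean(V) = (3 + 1 + 3 + 5 + 3) / 5 = 15/5 = 3
  x̄ = (6, 3),  deviation x̄ - mu_0 = (6, 3) - (5, 3) = (1, 0).

Step 2 — sample covariance matrix, S[i,j] = (1/(n-1)) · Σ_k (x_{k,i} - mean_i) · (x_{k,j} - mean_j), divisor n-1 = 4:
  S[U,U] = ((2)·(2) + (-3)·(-3) + (3)·(3) + (-4)·(-4) + (2)·(2)) / 4 = 42/4 = 10.5
  S[U,V] = ((2)·(0) + (-3)·(-2) + (3)·(0) + (-4)·(2) + (2)·(0)) / 4 = -2/4 = -0.5
  S[V,V] = ((0)·(0) + (-2)·(-2) + (0)·(0) + (2)·(2) + (0)·(0)) / 4 = 8/4 = 2
  S = [[10.5, -0.5],
 [-0.5, 2]].

Step 3 — invert S. det(S) = 10.5·2 - (-0.5)² = 20.75.
  S^{-1} = (1/det) · [[d, -b], [-b, a]] = [[0.0964, 0.0241],
 [0.0241, 0.506]].

Step 4 — quadratic form (x̄ - mu_0)^T · S^{-1} · (x̄ - mu_0):
  S^{-1} · (x̄ - mu_0) = (0.0964, 0.0241),
  (x̄ - mu_0)^T · [...] = (1)·(0.0964) + (0)·(0.0241) = 0.0964.

Step 5 — scale by n: T² = 5 · 0.0964 = 0.4819.

T² ≈ 0.4819


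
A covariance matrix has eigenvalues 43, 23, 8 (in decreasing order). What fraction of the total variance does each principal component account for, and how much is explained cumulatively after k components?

Step 1 — total variance = trace(Sigma) = Σ λ_i = 43 + 23 + 8 = 74.

Step 2 — fraction explained by component i = λ_i / Σ λ:
  PC1: 43/74 = 0.5811
  PC2: 23/74 = 0.3108
  PC3: 8/74 = 0.1081

Step 3 — cumulative fraction after k components = (λ_1 + ... + λ_k) / Σ λ:
  k = 1: 43/74 = 0.5811
  k = 2: (43 + 23)/74 = 66/74 = 0.8919
  k = 3: (43 + 23 + 8)/74 = 74/74 = 1

Summary (fraction, with percent):

explained: PC1 0.5811 (58.11%), PC2 0.3108 (31.08%), PC3 0.1081 (10.81%);  cumulative: 0.5811, 0.8919, 1


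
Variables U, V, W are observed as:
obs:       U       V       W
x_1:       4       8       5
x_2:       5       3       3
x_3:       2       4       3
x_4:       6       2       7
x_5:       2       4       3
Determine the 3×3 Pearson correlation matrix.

Step 1 — column means:
  mean(U) = (4 + 5 + 2 + 6 + 2) / 5 = 19/5 = 3.8
  mean(V) = (8 + 3 + 4 + 2 + 4) / 5 = 21/5 = 4.2
  mean(W) = (5 + 3 + 3 + 7 + 3) / 5 = 21/5 = 4.2

Step 2 — sample variances and covariances s[i,j] = (1/(n-1)) · Σ_k (x_{k,i} - mean_i) · (x_{k,j} - mean_j), with n-1 = 4:
  s[U,U] = ((0.2)·(0.2) + (1.2)·(1.2) + (-1.8)·(-1.8) + (2.2)·(2.2) + (-1.8)·(-1.8)) / 4 = 12.8/4 = 3.2
  s[U,V] = ((0.2)·(3.8) + (1.2)·(-1.2) + (-1.8)·(-0.2) + (2.2)·(-2.2) + (-1.8)·(-0.2)) / 4 = -4.8/4 = -1.2
  s[U,W] = ((0.2)·(0.8) + (1.2)·(-1.2) + (-1.8)·(-1.2) + (2.2)·(2.8) + (-1.8)·(-1.2)) / 4 = 9.2/4 = 2.3
  s[V,V] = ((3.8)·(3.8) + (-1.2)·(-1.2) + (-0.2)·(-0.2) + (-2.2)·(-2.2) + (-0.2)·(-0.2)) / 4 = 20.8/4 = 5.2
  s[V,W] = ((3.8)·(0.8) + (-1.2)·(-1.2) + (-0.2)·(-1.2) + (-2.2)·(2.8) + (-0.2)·(-1.2)) / 4 = -1.2/4 = -0.3
  s[W,W] = ((0.8)·(0.8) + (-1.2)·(-1.2) + (-1.2)·(-1.2) + (2.8)·(2.8) + (-1.2)·(-1.2)) / 4 = 12.8/4 = 3.2
  Sample standard deviations s_i = √(s[i,i]):
  s(U) = √(3.2) = 1.7889
  s(V) = √(5.2) = 2.2804
  s(W) = √(3.2) = 1.7889

Step 3 — r_{ij} = s_{ij} / (s_i · s_j):
  r[U,U] = 1 (diagonal).
  r[U,V] = -1.2 / (1.7889 · 2.2804) = -1.2 / 4.0792 = -0.2942
  r[U,W] = 2.3 / (1.7889 · 1.7889) = 2.3 / 3.2 = 0.7188
  r[V,V] = 1 (diagonal).
  r[V,W] = -0.3 / (2.2804 · 1.7889) = -0.3 / 4.0792 = -0.0735
  r[W,W] = 1 (diagonal).

R is symmetric with unit diagonal. Assembling:

R = [[1, -0.2942, 0.7188],
 [-0.2942, 1, -0.0735],
 [0.7188, -0.0735, 1]]


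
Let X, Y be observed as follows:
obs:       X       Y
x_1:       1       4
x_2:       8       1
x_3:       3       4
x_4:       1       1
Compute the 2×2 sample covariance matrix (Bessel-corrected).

Step 1 — column means:
  mean(X) = (1 + 8 + 3 + 1) / 4 = 13/4 = 3.25
  mean(Y) = (4 + 1 + 4 + 1) / 4 = 10/4 = 2.5

Step 2 — sample covariance S[i,j] = (1/(n-1)) · Σ_k (x_{k,i} - mean_i) · (x_{k,j} - mean_j), with n-1 = 3.
  S[X,X] = ((-2.25)·(-2.25) + (4.75)·(4.75) + (-0.25)·(-0.25) + (-2.25)·(-2.25)) / 3 = 32.75/3 = 10.9167
  S[X,Y] = ((-2.25)·(1.5) + (4.75)·(-1.5) + (-0.25)·(1.5) + (-2.25)·(-1.5)) / 3 = -7.5/3 = -2.5
  S[Y,Y] = ((1.5)·(1.5) + (-1.5)·(-1.5) + (1.5)·(1.5) + (-1.5)·(-1.5)) / 3 = 9/3 = 3

S is symmetric (S[j,i] = S[i,j]). Assembling:

S = [[10.9167, -2.5],
 [-2.5, 3]]


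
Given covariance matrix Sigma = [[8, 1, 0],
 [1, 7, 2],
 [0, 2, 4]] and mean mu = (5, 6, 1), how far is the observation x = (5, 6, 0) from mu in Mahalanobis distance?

Step 1 — centre the observation: (x - mu) = (0, 0, -1).

Step 2 — invert Sigma (cofactor / det for 3×3, or solve directly):
  Sigma^{-1} = [[0.1277, -0.0213, 0.0106],
 [-0.0213, 0.1702, -0.0851],
 [0.0106, -0.0851, 0.2926]].

Step 3 — form the quadratic (x - mu)^T · Sigma^{-1} · (x - mu):
  Sigma^{-1} · (x - mu) = (-0.0106, 0.0851, -0.2926).
  (x - mu)^T · [Sigma^{-1} · (x - mu)] = (0)·(-0.0106) + (0)·(0.0851) + (-1)·(-0.2926) = 0.2926.

Step 4 — take square root: d = √(0.2926) ≈ 0.5409.

d(x, mu) = √(0.2926) ≈ 0.5409


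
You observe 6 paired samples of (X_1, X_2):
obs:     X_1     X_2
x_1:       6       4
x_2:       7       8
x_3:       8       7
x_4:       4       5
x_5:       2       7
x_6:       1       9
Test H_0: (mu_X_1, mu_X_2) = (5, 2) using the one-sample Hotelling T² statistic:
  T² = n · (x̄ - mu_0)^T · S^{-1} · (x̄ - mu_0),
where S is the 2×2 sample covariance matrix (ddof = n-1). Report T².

Step 1 — sample mean vector:
  mean(X_1) = (6 + 7 + 8 + 4 + 2 + 1) / 6 = 28/6 = 4.6667
  mean(X_2) = (4 + 8 + 7 + 5 + 7 + 9) / 6 = 40/6 = 6.6667
  x̄ = (4.6667, 6.6667),  deviation x̄ - mu_0 = (4.6667, 6.6667) - (5, 2) = (-0.3333, 4.6667).

Step 2 — sample covariance matrix, S[i,j] = (1/(n-1)) · Σ_k (x_{k,i} - mean_i) · (x_{k,j} - mean_j), divisor n-1 = 5:
  S[X_1,X_1] = ((1.3333)·(1.3333) + (2.3333)·(2.3333) + (3.3333)·(3.3333) + (-0.6667)·(-0.6667) + (-2.6667)·(-2.6667) + (-3.6667)·(-3.6667)) / 5 = 39.3333/5 = 7.8667
  S[X_1,X_2] = ((1.3333)·(-2.6667) + (2.3333)·(1.3333) + (3.3333)·(0.3333) + (-0.6667)·(-1.6667) + (-2.6667)·(0.3333) + (-3.6667)·(2.3333)) / 5 = -7.6667/5 = -1.5333
  S[X_2,X_2] = ((-2.6667)·(-2.6667) + (1.3333)·(1.3333) + (0.3333)·(0.3333) + (-1.6667)·(-1.6667) + (0.3333)·(0.3333) + (2.3333)·(2.3333)) / 5 = 17.3333/5 = 3.4667
  S = [[7.8667, -1.5333],
 [-1.5333, 3.4667]].

Step 3 — invert S. det(S) = 7.8667·3.4667 - (-1.5333)² = 24.92.
  S^{-1} = (1/det) · [[d, -b], [-b, a]] = [[0.1391, 0.0615],
 [0.0615, 0.3157]].

Step 4 — quadratic form (x̄ - mu_0)^T · S^{-1} · (x̄ - mu_0):
  S^{-1} · (x̄ - mu_0) = (0.2408, 1.4526),
  (x̄ - mu_0)^T · [...] = (-0.3333)·(0.2408) + (4.6667)·(1.4526) = 6.6988.

Step 5 — scale by n: T² = 6 · 6.6988 = 40.1926.

T² ≈ 40.1926


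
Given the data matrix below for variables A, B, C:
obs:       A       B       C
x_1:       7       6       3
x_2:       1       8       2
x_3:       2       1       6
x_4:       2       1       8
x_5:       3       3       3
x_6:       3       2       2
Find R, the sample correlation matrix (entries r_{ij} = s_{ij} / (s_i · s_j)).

Step 1 — column means:
  mean(A) = (7 + 1 + 2 + 2 + 3 + 3) / 6 = 18/6 = 3
  mean(B) = (6 + 8 + 1 + 1 + 3 + 2) / 6 = 21/6 = 3.5
  mean(C) = (3 + 2 + 6 + 8 + 3 + 2) / 6 = 24/6 = 4

Step 2 — sample variances and covariances s[i,j] = (1/(n-1)) · Σ_k (x_{k,i} - mean_i) · (x_{k,j} - mean_j), with n-1 = 5:
  s[A,A] = ((4)·(4) + (-2)·(-2) + (-1)·(-1) + (-1)·(-1) + (0)·(0) + (0)·(0)) / 5 = 22/5 = 4.4
  s[A,B] = ((4)·(2.5) + (-2)·(4.5) + (-1)·(-2.5) + (-1)·(-2.5) + (0)·(-0.5) + (0)·(-1.5)) / 5 = 6/5 = 1.2
  s[A,C] = ((4)·(-1) + (-2)·(-2) + (-1)·(2) + (-1)·(4) + (0)·(-1) + (0)·(-2)) / 5 = -6/5 = -1.2
  s[B,B] = ((2.5)·(2.5) + (4.5)·(4.5) + (-2.5)·(-2.5) + (-2.5)·(-2.5) + (-0.5)·(-0.5) + (-1.5)·(-1.5)) / 5 = 41.5/5 = 8.3
  s[B,C] = ((2.5)·(-1) + (4.5)·(-2) + (-2.5)·(2) + (-2.5)·(4) + (-0.5)·(-1) + (-1.5)·(-2)) / 5 = -23/5 = -4.6
  s[C,C] = ((-1)·(-1) + (-2)·(-2) + (2)·(2) + (4)·(4) + (-1)·(-1) + (-2)·(-2)) / 5 = 30/5 = 6
  Sample standard deviations s_i = √(s[i,i]):
  s(A) = √(4.4) = 2.0976
  s(B) = √(8.3) = 2.881
  s(C) = √(6) = 2.4495

Step 3 — r_{ij} = s_{ij} / (s_i · s_j):
  r[A,A] = 1 (diagonal).
  r[A,B] = 1.2 / (2.0976 · 2.881) = 1.2 / 6.0432 = 0.1986
  r[A,C] = -1.2 / (2.0976 · 2.4495) = -1.2 / 5.1381 = -0.2335
  r[B,B] = 1 (diagonal).
  r[B,C] = -4.6 / (2.881 · 2.4495) = -4.6 / 7.0569 = -0.6518
  r[C,C] = 1 (diagonal).

R is symmetric with unit diagonal. Assembling:

R = [[1, 0.1986, -0.2335],
 [0.1986, 1, -0.6518],
 [-0.2335, -0.6518, 1]]


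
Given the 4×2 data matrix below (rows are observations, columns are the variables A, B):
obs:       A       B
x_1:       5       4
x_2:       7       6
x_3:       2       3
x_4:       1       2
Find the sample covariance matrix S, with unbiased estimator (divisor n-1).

Step 1 — column means:
  mean(A) = (5 + 7 + 2 + 1) / 4 = 15/4 = 3.75
  mean(B) = (4 + 6 + 3 + 2) / 4 = 15/4 = 3.75

Step 2 — sample covariance S[i,j] = (1/(n-1)) · Σ_k (x_{k,i} - mean_i) · (x_{k,j} - mean_j), with n-1 = 3.
  S[A,A] = ((1.25)·(1.25) + (3.25)·(3.25) + (-1.75)·(-1.75) + (-2.75)·(-2.75)) / 3 = 22.75/3 = 7.5833
  S[A,B] = ((1.25)·(0.25) + (3.25)·(2.25) + (-1.75)·(-0.75) + (-2.75)·(-1.75)) / 3 = 13.75/3 = 4.5833
  S[B,B] = ((0.25)·(0.25) + (2.25)·(2.25) + (-0.75)·(-0.75) + (-1.75)·(-1.75)) / 3 = 8.75/3 = 2.9167

S is symmetric (S[j,i] = S[i,j]). Assembling:

S = [[7.5833, 4.5833],
 [4.5833, 2.9167]]


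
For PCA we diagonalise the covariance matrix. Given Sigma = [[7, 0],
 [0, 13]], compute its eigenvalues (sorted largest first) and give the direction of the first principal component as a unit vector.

Step 1 — characteristic polynomial of 2×2 Sigma:
  det(Sigma - λI) = λ² - trace · λ + det = 0.
  trace = 7 + 13 = 20, det = 7·13 - (0)² = 91.
Step 2 — discriminant:
  Δ = trace² - 4·det = 400 - 364 = 36.
Step 3 — eigenvalues:
  λ = (trace ± √Δ)/2 = (20 ± 6)/2,
  λ_1 = 13,  λ_2 = 7.

Step 4 — unit eigenvector for λ_1: Sigma is diagonal, so its eigenvectors are the coordinate axes. λ_1 = 13 is the diagonal entry on the second coordinate axis, hence
  v_1 = (0, 1) (||v_1|| = 1).

λ_1 = 13,  λ_2 = 7;  v_1 ≈ (0, 1)


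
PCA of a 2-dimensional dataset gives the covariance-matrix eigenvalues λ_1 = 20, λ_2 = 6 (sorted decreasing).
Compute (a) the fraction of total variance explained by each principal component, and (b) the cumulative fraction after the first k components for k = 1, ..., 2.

Step 1 — total variance = trace(Sigma) = Σ λ_i = 20 + 6 = 26.

Step 2 — fraction explained by component i = λ_i / Σ λ:
  PC1: 20/26 = 0.7692
  PC2: 6/26 = 0.2308

Step 3 — cumulative fraction after k components = (λ_1 + ... + λ_k) / Σ λ:
  k = 1: 20/26 = 0.7692
  k = 2: (20 + 6)/26 = 26/26 = 1

Summary (fraction, with percent):

explained: PC1 0.7692 (76.92%), PC2 0.2308 (23.08%);  cumulative: 0.7692, 1


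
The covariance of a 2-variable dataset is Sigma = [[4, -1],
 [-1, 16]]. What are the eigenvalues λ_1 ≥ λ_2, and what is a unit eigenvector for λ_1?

Step 1 — characteristic polynomial of 2×2 Sigma:
  det(Sigma - λI) = λ² - trace · λ + det = 0.
  trace = 4 + 16 = 20, det = 4·16 - (-1)² = 63.
Step 2 — discriminant:
  Δ = trace² - 4·det = 400 - 252 = 148.
Step 3 — eigenvalues:
  λ = (trace ± √Δ)/2 = (20 ± 12.1655)/2,
  λ_1 = 16.0828,  λ_2 = 3.9172.

Step 4 — unit eigenvector for λ_1: solve (Sigma - λ_1 I)v = 0. First row:
  (4 - 16.0828)·v_x + (-1)·v_y = 0, i.e. (-12.0828)·v_x + (-1)·v_y = 0,
  so v ∝ (b, λ_1 - a) = (-1, 12.0828); multiply by -1 so the first entry is positive: u = (1, -12.0828).
  ||u|| = √((1)² + (-12.0828)²) = √(146.9932) ≈ 12.1241,
  v_1 = u/||u|| ≈ (0.0825, -0.9966) (||v_1|| = 1).

λ_1 = 16.0828,  λ_2 = 3.9172;  v_1 ≈ (0.0825, -0.9966)


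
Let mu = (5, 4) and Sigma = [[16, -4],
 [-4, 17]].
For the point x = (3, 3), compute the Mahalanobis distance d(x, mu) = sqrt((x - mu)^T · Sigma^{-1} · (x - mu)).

Step 1 — centre the observation: (x - mu) = (-2, -1).

Step 2 — invert Sigma. det(Sigma) = 16·17 - (-4)² = 256.
  Sigma^{-1} = (1/det) · [[d, -b], [-b, a]] = [[0.0664, 0.0156],
 [0.0156, 0.0625]].

Step 3 — form the quadratic (x - mu)^T · Sigma^{-1} · (x - mu):
  Sigma^{-1} · (x - mu) = (-0.1484, -0.0938).
  (x - mu)^T · [Sigma^{-1} · (x - mu)] = (-2)·(-0.1484) + (-1)·(-0.0938) = 0.3906.

Step 4 — take square root: d = √(0.3906) ≈ 0.625.

d(x, mu) = √(0.3906) ≈ 0.625


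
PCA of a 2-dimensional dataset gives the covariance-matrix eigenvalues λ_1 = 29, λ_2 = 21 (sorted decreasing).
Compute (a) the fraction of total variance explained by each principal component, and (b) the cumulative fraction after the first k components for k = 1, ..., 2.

Step 1 — total variance = trace(Sigma) = Σ λ_i = 29 + 21 = 50.

Step 2 — fraction explained by component i = λ_i / Σ λ:
  PC1: 29/50 = 0.58
  PC2: 21/50 = 0.42

Step 3 — cumulative fraction after k components = (λ_1 + ... + λ_k) / Σ λ:
  k = 1: 29/50 = 0.58
  k = 2: (29 + 21)/50 = 50/50 = 1

Summary (fraction, with percent):

explained: PC1 0.58 (58%), PC2 0.42 (42%);  cumulative: 0.58, 1


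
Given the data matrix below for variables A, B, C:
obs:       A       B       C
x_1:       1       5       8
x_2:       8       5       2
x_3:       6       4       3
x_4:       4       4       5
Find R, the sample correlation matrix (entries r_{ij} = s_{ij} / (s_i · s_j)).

Step 1 — column means:
  mean(A) = (1 + 8 + 6 + 4) / 4 = 19/4 = 4.75
  mean(B) = (5 + 5 + 4 + 4) / 4 = 18/4 = 4.5
  mean(C) = (8 + 2 + 3 + 5) / 4 = 18/4 = 4.5

Step 2 — sample variances and covariances s[i,j] = (1/(n-1)) · Σ_k (x_{k,i} - mean_i) · (x_{k,j} - mean_j), with n-1 = 3:
  s[A,A] = ((-3.75)·(-3.75) + (3.25)·(3.25) + (1.25)·(1.25) + (-0.75)·(-0.75)) / 3 = 26.75/3 = 8.9167
  s[A,B] = ((-3.75)·(0.5) + (3.25)·(0.5) + (1.25)·(-0.5) + (-0.75)·(-0.5)) / 3 = -0.5/3 = -0.1667
  s[A,C] = ((-3.75)·(3.5) + (3.25)·(-2.5) + (1.25)·(-1.5) + (-0.75)·(0.5)) / 3 = -23.5/3 = -7.8333
  s[B,B] = ((0.5)·(0.5) + (0.5)·(0.5) + (-0.5)·(-0.5) + (-0.5)·(-0.5)) / 3 = 1/3 = 0.3333
  s[B,C] = ((0.5)·(3.5) + (0.5)·(-2.5) + (-0.5)·(-1.5) + (-0.5)·(0.5)) / 3 = 1/3 = 0.3333
  s[C,C] = ((3.5)·(3.5) + (-2.5)·(-2.5) + (-1.5)·(-1.5) + (0.5)·(0.5)) / 3 = 21/3 = 7
  Sample standard deviations s_i = √(s[i,i]):
  s(A) = √(8.9167) = 2.9861
  s(B) = √(0.3333) = 0.5774
  s(C) = √(7) = 2.6458

Step 3 — r_{ij} = s_{ij} / (s_i · s_j):
  r[A,A] = 1 (diagonal).
  r[A,B] = -0.1667 / (2.9861 · 0.5774) = -0.1667 / 1.724 = -0.0967
  r[A,C] = -7.8333 / (2.9861 · 2.6458) = -7.8333 / 7.9004 = -0.9915
  r[B,B] = 1 (diagonal).
  r[B,C] = 0.3333 / (0.5774 · 2.6458) = 0.3333 / 1.5275 = 0.2182
  r[C,C] = 1 (diagonal).

R is symmetric with unit diagonal. Assembling:

R = [[1, -0.0967, -0.9915],
 [-0.0967, 1, 0.2182],
 [-0.9915, 0.2182, 1]]


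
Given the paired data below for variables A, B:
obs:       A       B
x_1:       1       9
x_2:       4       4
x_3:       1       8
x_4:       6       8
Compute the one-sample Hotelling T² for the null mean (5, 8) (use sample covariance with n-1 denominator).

Step 1 — sample mean vector:
  mean(A) = (1 + 4 + 1 + 6) / 4 = 12/4 = 3
  mean(B) = (9 + 4 + 8 + 8) / 4 = 29/4 = 7.25
  x̄ = (3, 7.25),  deviation x̄ - mu_0 = (3, 7.25) - (5, 8) = (-2, -0.75).

Step 2 — sample covariance matrix, S[i,j] = (1/(n-1)) · Σ_k (x_{k,i} - mean_i) · (x_{k,j} - mean_j), divisor n-1 = 3:
  S[A,A] = ((-2)·(-2) + (1)·(1) + (-2)·(-2) + (3)·(3)) / 3 = 18/3 = 6
  S[A,B] = ((-2)·(1.75) + (1)·(-3.25) + (-2)·(0.75) + (3)·(0.75)) / 3 = -6/3 = -2
  S[B,B] = ((1.75)·(1.75) + (-3.25)·(-3.25) + (0.75)·(0.75) + (0.75)·(0.75)) / 3 = 14.75/3 = 4.9167
  S = [[6, -2],
 [-2, 4.9167]].

Step 3 — invert S. det(S) = 6·4.9167 - (-2)² = 25.5.
  S^{-1} = (1/det) · [[d, -b], [-b, a]] = [[0.1928, 0.0784],
 [0.0784, 0.2353]].

Step 4 — quadratic form (x̄ - mu_0)^T · S^{-1} · (x̄ - mu_0):
  S^{-1} · (x̄ - mu_0) = (-0.4444, -0.3333),
  (x̄ - mu_0)^T · [...] = (-2)·(-0.4444) + (-0.75)·(-0.3333) = 1.1389.

Step 5 — scale by n: T² = 4 · 1.1389 = 4.5556.

T² ≈ 4.5556


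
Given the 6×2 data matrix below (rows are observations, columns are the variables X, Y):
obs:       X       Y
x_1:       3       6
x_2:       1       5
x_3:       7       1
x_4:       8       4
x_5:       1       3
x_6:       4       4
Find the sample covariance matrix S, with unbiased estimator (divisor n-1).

Step 1 — column means:
  mean(X) = (3 + 1 + 7 + 8 + 1 + 4) / 6 = 24/6 = 4
  mean(Y) = (6 + 5 + 1 + 4 + 3 + 4) / 6 = 23/6 = 3.8333

Step 2 — sample covariance S[i,j] = (1/(n-1)) · Σ_k (x_{k,i} - mean_i) · (x_{k,j} - mean_j), with n-1 = 5.
  S[X,X] = ((-1)·(-1) + (-3)·(-3) + (3)·(3) + (4)·(4) + (-3)·(-3) + (0)·(0)) / 5 = 44/5 = 8.8
  S[X,Y] = ((-1)·(2.1667) + (-3)·(1.1667) + (3)·(-2.8333) + (4)·(0.1667) + (-3)·(-0.8333) + (0)·(0.1667)) / 5 = -11/5 = -2.2
  S[Y,Y] = ((2.1667)·(2.1667) + (1.1667)·(1.1667) + (-2.8333)·(-2.8333) + (0.1667)·(0.1667) + (-0.8333)·(-0.8333) + (0.1667)·(0.1667)) / 5 = 14.8333/5 = 2.9667

S is symmetric (S[j,i] = S[i,j]). Assembling:

S = [[8.8, -2.2],
 [-2.2, 2.9667]]


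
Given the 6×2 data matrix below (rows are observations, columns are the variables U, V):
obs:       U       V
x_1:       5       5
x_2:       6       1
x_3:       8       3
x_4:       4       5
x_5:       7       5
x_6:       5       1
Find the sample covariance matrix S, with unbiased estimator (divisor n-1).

Step 1 — column means:
  mean(U) = (5 + 6 + 8 + 4 + 7 + 5) / 6 = 35/6 = 5.8333
  mean(V) = (5 + 1 + 3 + 5 + 5 + 1) / 6 = 20/6 = 3.3333

Step 2 — sample covariance S[i,j] = (1/(n-1)) · Σ_k (x_{k,i} - mean_i) · (x_{k,j} - mean_j), with n-1 = 5.
  S[U,U] = ((-0.8333)·(-0.8333) + (0.1667)·(0.1667) + (2.1667)·(2.1667) + (-1.8333)·(-1.8333) + (1.1667)·(1.1667) + (-0.8333)·(-0.8333)) / 5 = 10.8333/5 = 2.1667
  S[U,V] = ((-0.8333)·(1.6667) + (0.1667)·(-2.3333) + (2.1667)·(-0.3333) + (-1.8333)·(1.6667) + (1.1667)·(1.6667) + (-0.8333)·(-2.3333)) / 5 = -1.6667/5 = -0.3333
  S[V,V] = ((1.6667)·(1.6667) + (-2.3333)·(-2.3333) + (-0.3333)·(-0.3333) + (1.6667)·(1.6667) + (1.6667)·(1.6667) + (-2.3333)·(-2.3333)) / 5 = 19.3333/5 = 3.8667

S is symmetric (S[j,i] = S[i,j]). Assembling:

S = [[2.1667, -0.3333],
 [-0.3333, 3.8667]]


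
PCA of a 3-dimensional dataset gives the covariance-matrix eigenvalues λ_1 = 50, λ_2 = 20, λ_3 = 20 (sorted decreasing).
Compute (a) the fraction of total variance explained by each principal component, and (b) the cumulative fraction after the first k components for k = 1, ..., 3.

Step 1 — total variance = trace(Sigma) = Σ λ_i = 50 + 20 + 20 = 90.

Step 2 — fraction explained by component i = λ_i / Σ λ:
  PC1: 50/90 = 0.5556
  PC2: 20/90 = 0.2222
  PC3: 20/90 = 0.2222

Step 3 — cumulative fraction after k components = (λ_1 + ... + λ_k) / Σ λ:
  k = 1: 50/90 = 0.5556
  k = 2: (50 + 20)/90 = 70/90 = 0.7778
  k = 3: (50 + 20 + 20)/90 = 90/90 = 1

Summary (fraction, with percent):

explained: PC1 0.5556 (55.56%), PC2 0.2222 (22.22%), PC3 0.2222 (22.22%);  cumulative: 0.5556, 0.7778, 1


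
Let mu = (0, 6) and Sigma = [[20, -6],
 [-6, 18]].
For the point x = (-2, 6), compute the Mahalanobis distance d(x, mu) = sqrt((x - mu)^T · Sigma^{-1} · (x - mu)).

Step 1 — centre the observation: (x - mu) = (-2, 0).

Step 2 — invert Sigma. det(Sigma) = 20·18 - (-6)² = 324.
  Sigma^{-1} = (1/det) · [[d, -b], [-b, a]] = [[0.0556, 0.0185],
 [0.0185, 0.0617]].

Step 3 — form the quadratic (x - mu)^T · Sigma^{-1} · (x - mu):
  Sigma^{-1} · (x - mu) = (-0.1111, -0.037).
  (x - mu)^T · [Sigma^{-1} · (x - mu)] = (-2)·(-0.1111) + (0)·(-0.037) = 0.2222.

Step 4 — take square root: d = √(0.2222) ≈ 0.4714.

d(x, mu) = √(0.2222) ≈ 0.4714


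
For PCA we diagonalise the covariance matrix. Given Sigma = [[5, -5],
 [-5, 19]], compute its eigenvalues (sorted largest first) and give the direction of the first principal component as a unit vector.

Step 1 — characteristic polynomial of 2×2 Sigma:
  det(Sigma - λI) = λ² - trace · λ + det = 0.
  trace = 5 + 19 = 24, det = 5·19 - (-5)² = 70.
Step 2 — discriminant:
  Δ = trace² - 4·det = 576 - 280 = 296.
Step 3 — eigenvalues:
  λ = (trace ± √Δ)/2 = (24 ± 17.2047)/2,
  λ_1 = 20.6023,  λ_2 = 3.3977.

Step 4 — unit eigenvector for λ_1: solve (Sigma - λ_1 I)v = 0. First row:
  (5 - 20.6023)·v_x + (-5)·v_y = 0, i.e. (-15.6023)·v_x + (-5)·v_y = 0,
  so v ∝ (b, λ_1 - a) = (-5, 15.6023); multiply by -1 so the first entry is positive: u = (5, -15.6023).
  ||u|| = √((5)² + (-15.6023)²) = √(268.4326) ≈ 16.3839,
  v_1 = u/||u|| ≈ (0.3052, -0.9523) (||v_1|| = 1).

λ_1 = 20.6023,  λ_2 = 3.3977;  v_1 ≈ (0.3052, -0.9523)


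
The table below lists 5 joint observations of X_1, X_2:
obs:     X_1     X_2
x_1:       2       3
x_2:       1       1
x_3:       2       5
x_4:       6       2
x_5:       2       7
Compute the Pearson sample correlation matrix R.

Step 1 — column means:
  mean(X_1) = (2 + 1 + 2 + 6 + 2) / 5 = 13/5 = 2.6
  mean(X_2) = (3 + 1 + 5 + 2 + 7) / 5 = 18/5 = 3.6

Step 2 — sample variances and covariances s[i,j] = (1/(n-1)) · Σ_k (x_{k,i} - mean_i) · (x_{k,j} - mean_j), with n-1 = 4:
  s[X_1,X_1] = ((-0.6)·(-0.6) + (-1.6)·(-1.6) + (-0.6)·(-0.6) + (3.4)·(3.4) + (-0.6)·(-0.6)) / 4 = 15.2/4 = 3.8
  s[X_1,X_2] = ((-0.6)·(-0.6) + (-1.6)·(-2.6) + (-0.6)·(1.4) + (3.4)·(-1.6) + (-0.6)·(3.4)) / 4 = -3.8/4 = -0.95
  s[X_2,X_2] = ((-0.6)·(-0.6) + (-2.6)·(-2.6) + (1.4)·(1.4) + (-1.6)·(-1.6) + (3.4)·(3.4)) / 4 = 23.2/4 = 5.8
  Sample standard deviations s_i = √(s[i,i]):
  s(X_1) = √(3.8) = 1.9494
  s(X_2) = √(5.8) = 2.4083

Step 3 — r_{ij} = s_{ij} / (s_i · s_j):
  r[X_1,X_1] = 1 (diagonal).
  r[X_1,X_2] = -0.95 / (1.9494 · 2.4083) = -0.95 / 4.6947 = -0.2024
  r[X_2,X_2] = 1 (diagonal).

R is symmetric with unit diagonal. Assembling:

R = [[1, -0.2024],
 [-0.2024, 1]]


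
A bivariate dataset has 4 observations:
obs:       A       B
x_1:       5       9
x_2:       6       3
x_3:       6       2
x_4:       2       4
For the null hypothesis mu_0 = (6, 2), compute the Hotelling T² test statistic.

Step 1 — sample mean vector:
  mean(A) = (5 + 6 + 6 + 2) / 4 = 19/4 = 4.75
  mean(B) = (9 + 3 + 2 + 4) / 4 = 18/4 = 4.5
  x̄ = (4.75, 4.5),  deviation x̄ - mu_0 = (4.75, 4.5) - (6, 2) = (-1.25, 2.5).

Step 2 — sample covariance matrix, S[i,j] = (1/(n-1)) · Σ_k (x_{k,i} - mean_i) · (x_{k,j} - mean_j), divisor n-1 = 3:
  S[A,A] = ((0.25)·(0.25) + (1.25)·(1.25) + (1.25)·(1.25) + (-2.75)·(-2.75)) / 3 = 10.75/3 = 3.5833
  S[A,B] = ((0.25)·(4.5) + (1.25)·(-1.5) + (1.25)·(-2.5) + (-2.75)·(-0.5)) / 3 = -2.5/3 = -0.8333
  S[B,B] = ((4.5)·(4.5) + (-1.5)·(-1.5) + (-2.5)·(-2.5) + (-0.5)·(-0.5)) / 3 = 29/3 = 9.6667
  S = [[3.5833, -0.8333],
 [-0.8333, 9.6667]].

Step 3 — invert S. det(S) = 3.5833·9.6667 - (-0.8333)² = 33.9444.
  S^{-1} = (1/det) · [[d, -b], [-b, a]] = [[0.2848, 0.0245],
 [0.0245, 0.1056]].

Step 4 — quadratic form (x̄ - mu_0)^T · S^{-1} · (x̄ - mu_0):
  S^{-1} · (x̄ - mu_0) = (-0.2946, 0.2332),
  (x̄ - mu_0)^T · [...] = (-1.25)·(-0.2946) + (2.5)·(0.2332) = 0.9513.

Step 5 — scale by n: T² = 4 · 0.9513 = 3.8052.

T² ≈ 3.8052


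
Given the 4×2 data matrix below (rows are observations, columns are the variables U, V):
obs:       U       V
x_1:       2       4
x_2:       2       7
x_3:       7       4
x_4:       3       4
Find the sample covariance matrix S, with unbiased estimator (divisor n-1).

Step 1 — column means:
  mean(U) = (2 + 2 + 7 + 3) / 4 = 14/4 = 3.5
  mean(V) = (4 + 7 + 4 + 4) / 4 = 19/4 = 4.75

Step 2 — sample covariance S[i,j] = (1/(n-1)) · Σ_k (x_{k,i} - mean_i) · (x_{k,j} - mean_j), with n-1 = 3.
  S[U,U] = ((-1.5)·(-1.5) + (-1.5)·(-1.5) + (3.5)·(3.5) + (-0.5)·(-0.5)) / 3 = 17/3 = 5.6667
  S[U,V] = ((-1.5)·(-0.75) + (-1.5)·(2.25) + (3.5)·(-0.75) + (-0.5)·(-0.75)) / 3 = -4.5/3 = -1.5
  S[V,V] = ((-0.75)·(-0.75) + (2.25)·(2.25) + (-0.75)·(-0.75) + (-0.75)·(-0.75)) / 3 = 6.75/3 = 2.25

S is symmetric (S[j,i] = S[i,j]). Assembling:

S = [[5.6667, -1.5],
 [-1.5, 2.25]]


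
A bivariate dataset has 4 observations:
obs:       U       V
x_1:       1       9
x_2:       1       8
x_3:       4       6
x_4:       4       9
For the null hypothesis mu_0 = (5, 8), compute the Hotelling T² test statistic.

Step 1 — sample mean vector:
  mean(U) = (1 + 1 + 4 + 4) / 4 = 10/4 = 2.5
  mean(V) = (9 + 8 + 6 + 9) / 4 = 32/4 = 8
  x̄ = (2.5, 8),  deviation x̄ - mu_0 = (2.5, 8) - (5, 8) = (-2.5, 0).

Step 2 — sample covariance matrix, S[i,j] = (1/(n-1)) · Σ_k (x_{k,i} - mean_i) · (x_{k,j} - mean_j), divisor n-1 = 3:
  S[U,U] = ((-1.5)·(-1.5) + (-1.5)·(-1.5) + (1.5)·(1.5) + (1.5)·(1.5)) / 3 = 9/3 = 3
  S[U,V] = ((-1.5)·(1) + (-1.5)·(0) + (1.5)·(-2) + (1.5)·(1)) / 3 = -3/3 = -1
  S[V,V] = ((1)·(1) + (0)·(0) + (-2)·(-2) + (1)·(1)) / 3 = 6/3 = 2
  S = [[3, -1],
 [-1, 2]].

Step 3 — invert S. det(S) = 3·2 - (-1)² = 5.
  S^{-1} = (1/det) · [[d, -b], [-b, a]] = [[0.4, 0.2],
 [0.2, 0.6]].

Step 4 — quadratic form (x̄ - mu_0)^T · S^{-1} · (x̄ - mu_0):
  S^{-1} · (x̄ - mu_0) = (-1, -0.5),
  (x̄ - mu_0)^T · [...] = (-2.5)·(-1) + (0)·(-0.5) = 2.5.

Step 5 — scale by n: T² = 4 · 2.5 = 10.

T² ≈ 10


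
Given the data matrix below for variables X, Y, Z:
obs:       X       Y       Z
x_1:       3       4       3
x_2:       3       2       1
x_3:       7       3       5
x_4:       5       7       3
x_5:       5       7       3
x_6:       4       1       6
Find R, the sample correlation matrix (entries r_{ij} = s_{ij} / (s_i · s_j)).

Step 1 — column means:
  mean(X) = (3 + 3 + 7 + 5 + 5 + 4) / 6 = 27/6 = 4.5
  mean(Y) = (4 + 2 + 3 + 7 + 7 + 1) / 6 = 24/6 = 4
  mean(Z) = (3 + 1 + 5 + 3 + 3 + 6) / 6 = 21/6 = 3.5

Step 2 — sample variances and covariances s[i,j] = (1/(n-1)) · Σ_k (x_{k,i} - mean_i) · (x_{k,j} - mean_j), with n-1 = 5:
  s[X,X] = ((-1.5)·(-1.5) + (-1.5)·(-1.5) + (2.5)·(2.5) + (0.5)·(0.5) + (0.5)·(0.5) + (-0.5)·(-0.5)) / 5 = 11.5/5 = 2.3
  s[X,Y] = ((-1.5)·(0) + (-1.5)·(-2) + (2.5)·(-1) + (0.5)·(3) + (0.5)·(3) + (-0.5)·(-3)) / 5 = 5/5 = 1
  s[X,Z] = ((-1.5)·(-0.5) + (-1.5)·(-2.5) + (2.5)·(1.5) + (0.5)·(-0.5) + (0.5)·(-0.5) + (-0.5)·(2.5)) / 5 = 6.5/5 = 1.3
  s[Y,Y] = ((0)·(0) + (-2)·(-2) + (-1)·(-1) + (3)·(3) + (3)·(3) + (-3)·(-3)) / 5 = 32/5 = 6.4
  s[Y,Z] = ((0)·(-0.5) + (-2)·(-2.5) + (-1)·(1.5) + (3)·(-0.5) + (3)·(-0.5) + (-3)·(2.5)) / 5 = -7/5 = -1.4
  s[Z,Z] = ((-0.5)·(-0.5) + (-2.5)·(-2.5) + (1.5)·(1.5) + (-0.5)·(-0.5) + (-0.5)·(-0.5) + (2.5)·(2.5)) / 5 = 15.5/5 = 3.1
  Sample standard deviations s_i = √(s[i,i]):
  s(X) = √(2.3) = 1.5166
  s(Y) = √(6.4) = 2.5298
  s(Z) = √(3.1) = 1.7607

Step 3 — r_{ij} = s_{ij} / (s_i · s_j):
  r[X,X] = 1 (diagonal).
  r[X,Y] = 1 / (1.5166 · 2.5298) = 1 / 3.8367 = 0.2606
  r[X,Z] = 1.3 / (1.5166 · 1.7607) = 1.3 / 2.6702 = 0.4869
  r[Y,Y] = 1 (diagonal).
  r[Y,Z] = -1.4 / (2.5298 · 1.7607) = -1.4 / 4.4542 = -0.3143
  r[Z,Z] = 1 (diagonal).

R is symmetric with unit diagonal. Assembling:

R = [[1, 0.2606, 0.4869],
 [0.2606, 1, -0.3143],
 [0.4869, -0.3143, 1]]


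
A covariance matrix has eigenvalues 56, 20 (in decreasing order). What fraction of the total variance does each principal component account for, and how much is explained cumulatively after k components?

Step 1 — total variance = trace(Sigma) = Σ λ_i = 56 + 20 = 76.

Step 2 — fraction explained by component i = λ_i / Σ λ:
  PC1: 56/76 = 0.7368
  PC2: 20/76 = 0.2632

Step 3 — cumulative fraction after k components = (λ_1 + ... + λ_k) / Σ λ:
  k = 1: 56/76 = 0.7368
  k = 2: (56 + 20)/76 = 76/76 = 1

Summary (fraction, with percent):

explained: PC1 0.7368 (73.68%), PC2 0.2632 (26.32%);  cumulative: 0.7368, 1


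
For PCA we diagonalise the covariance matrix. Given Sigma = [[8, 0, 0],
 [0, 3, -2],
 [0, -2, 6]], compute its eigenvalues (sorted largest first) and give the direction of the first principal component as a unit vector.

Step 1 — characteristic polynomial p(λ) = det(λI - Sigma) = λ³ - tr·λ² + c_1·λ - det, where tr = trace, c_1 = sum of the principal 2×2 minors, det = det(Sigma):
  tr = 8 + 3 + 6 = 17,
  c_1 = (8·3 - (0)²) + (8·6 - (0)²) + (3·6 - (-2)²) = 24 + 48 + 14 = 86,
  det = 8·(3·6 - (-2)²) - (0)·((0)·6 - (-2)·(0)) + (0)·((0)·(-2) - 3·(0)) = 8·(14) - (0)·(0) + (0)·(0) = 112.
  So p(λ) = λ³ - 17λ² + 86λ - 112.
Step 2 — look for an integer root (rational root theorem: any rational root is an integer divisor of 112). Testing λ = 2:
  p(2) = 8 - 68 + 172 - 112 = 0  ✓
  Dividing out (λ - 2): p(λ) = (λ - 2)(λ² - 15λ + 56).
Step 3 — remaining eigenvalues from the quadratic λ² - 15λ + 56 = 0:
  Δ = 15² - 4·56 = 225 - 224 = 1,  λ = (15 ± √1)/2 = (15 ± 1)/2 = 8 or 7.
  Sorted: λ_1 = 8,  λ_2 = 7,  λ_3 = 2  (check: sum = 17 = tr ✓).

Step 4 — unit eigenvector for λ_1 = 8: v spans the null space of (Sigma - λ_1 I), whose rows are
  r_1 = (0, 0, 0),  r_2 = (0, -5, -2),  r_3 = (0, -2, -2).
  v is orthogonal to every row, so take v ∝ r_2 × r_3 = ((-5)·(-2) - (-2)·(-2), (-2)·(0) - (0)·(-2), (0)·(-2) - (-5)·(0)) = (6, 0, 0).
  Rescale (divide by 6): u = (1, 0, 0).
  ||u|| = √((1)² + (0)² + (0)²) = √(1) = 1,  v_1 = u/||u|| ≈ (1, 0, 0) (||v_1|| = 1).

λ_1 = 8,  λ_2 = 7,  λ_3 = 2;  v_1 ≈ (1, 0, 0)


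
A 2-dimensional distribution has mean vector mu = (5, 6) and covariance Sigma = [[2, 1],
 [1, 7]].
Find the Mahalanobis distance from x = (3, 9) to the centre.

Step 1 — centre the observation: (x - mu) = (-2, 3).

Step 2 — invert Sigma. det(Sigma) = 2·7 - (1)² = 13.
  Sigma^{-1} = (1/det) · [[d, -b], [-b, a]] = [[0.5385, -0.0769],
 [-0.0769, 0.1538]].

Step 3 — form the quadratic (x - mu)^T · Sigma^{-1} · (x - mu):
  Sigma^{-1} · (x - mu) = (-1.3077, 0.6154).
  (x - mu)^T · [Sigma^{-1} · (x - mu)] = (-2)·(-1.3077) + (3)·(0.6154) = 4.4615.

Step 4 — take square root: d = √(4.4615) ≈ 2.1122.

d(x, mu) = √(4.4615) ≈ 2.1122


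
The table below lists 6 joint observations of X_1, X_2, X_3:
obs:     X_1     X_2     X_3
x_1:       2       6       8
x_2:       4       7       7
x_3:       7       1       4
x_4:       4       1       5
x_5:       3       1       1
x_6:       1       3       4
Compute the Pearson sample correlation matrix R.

Step 1 — column means:
  mean(X_1) = (2 + 4 + 7 + 4 + 3 + 1) / 6 = 21/6 = 3.5
  mean(X_2) = (6 + 7 + 1 + 1 + 1 + 3) / 6 = 19/6 = 3.1667
  mean(X_3) = (8 + 7 + 4 + 5 + 1 + 4) / 6 = 29/6 = 4.8333

Step 2 — sample variances and covariances s[i,j] = (1/(n-1)) · Σ_k (x_{k,i} - mean_i) · (x_{k,j} - mean_j), with n-1 = 5:
  s[X_1,X_1] = ((-1.5)·(-1.5) + (0.5)·(0.5) + (3.5)·(3.5) + (0.5)·(0.5) + (-0.5)·(-0.5) + (-2.5)·(-2.5)) / 5 = 21.5/5 = 4.3
  s[X_1,X_2] = ((-1.5)·(2.8333) + (0.5)·(3.8333) + (3.5)·(-2.1667) + (0.5)·(-2.1667) + (-0.5)·(-2.1667) + (-2.5)·(-0.1667)) / 5 = -9.5/5 = -1.9
  s[X_1,X_3] = ((-1.5)·(3.1667) + (0.5)·(2.1667) + (3.5)·(-0.8333) + (0.5)·(0.1667) + (-0.5)·(-3.8333) + (-2.5)·(-0.8333)) / 5 = -2.5/5 = -0.5
  s[X_2,X_2] = ((2.8333)·(2.8333) + (3.8333)·(3.8333) + (-2.1667)·(-2.1667) + (-2.1667)·(-2.1667) + (-2.1667)·(-2.1667) + (-0.1667)·(-0.1667)) / 5 = 36.8333/5 = 7.3667
  s[X_2,X_3] = ((2.8333)·(3.1667) + (3.8333)·(2.1667) + (-2.1667)·(-0.8333) + (-2.1667)·(0.1667) + (-2.1667)·(-3.8333) + (-0.1667)·(-0.8333)) / 5 = 27.1667/5 = 5.4333
  s[X_3,X_3] = ((3.1667)·(3.1667) + (2.1667)·(2.1667) + (-0.8333)·(-0.8333) + (0.1667)·(0.1667) + (-3.8333)·(-3.8333) + (-0.8333)·(-0.8333)) / 5 = 30.8333/5 = 6.1667
  Sample standard deviations s_i = √(s[i,i]):
  s(X_1) = √(4.3) = 2.0736
  s(X_2) = √(7.3667) = 2.7142
  s(X_3) = √(6.1667) = 2.4833

Step 3 — r_{ij} = s_{ij} / (s_i · s_j):
  r[X_1,X_1] = 1 (diagonal).
  r[X_1,X_2] = -1.9 / (2.0736 · 2.7142) = -1.9 / 5.6282 = -0.3376
  r[X_1,X_3] = -0.5 / (2.0736 · 2.4833) = -0.5 / 5.1494 = -0.0971
  r[X_2,X_2] = 1 (diagonal).
  r[X_2,X_3] = 5.4333 / (2.7142 · 2.4833) = 5.4333 / 6.74 = 0.8061
  r[X_3,X_3] = 1 (diagonal).

R is symmetric with unit diagonal. Assembling:

R = [[1, -0.3376, -0.0971],
 [-0.3376, 1, 0.8061],
 [-0.0971, 0.8061, 1]]


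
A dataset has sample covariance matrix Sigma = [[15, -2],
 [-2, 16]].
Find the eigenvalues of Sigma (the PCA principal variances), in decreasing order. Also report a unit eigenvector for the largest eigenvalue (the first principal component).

Step 1 — characteristic polynomial of 2×2 Sigma:
  det(Sigma - λI) = λ² - trace · λ + det = 0.
  trace = 15 + 16 = 31, det = 15·16 - (-2)² = 236.
Step 2 — discriminant:
  Δ = trace² - 4·det = 961 - 944 = 17.
Step 3 — eigenvalues:
  λ = (trace ± √Δ)/2 = (31 ± 4.1231)/2,
  λ_1 = 17.5616,  λ_2 = 13.4384.

Step 4 — unit eigenvector for λ_1: solve (Sigma - λ_1 I)v = 0. First row:
  (15 - 17.5616)·v_x + (-2)·v_y = 0, i.e. (-2.5616)·v_x + (-2)·v_y = 0,
  so v ∝ (b, λ_1 - a) = (-2, 2.5616); multiply by -1 so the first entry is positive: u = (2, -2.5616).
  ||u|| = √((2)² + (-2.5616)²) = √(10.5616) ≈ 3.2499,
  v_1 = u/||u|| ≈ (0.6154, -0.7882) (||v_1|| = 1).

λ_1 = 17.5616,  λ_2 = 13.4384;  v_1 ≈ (0.6154, -0.7882)


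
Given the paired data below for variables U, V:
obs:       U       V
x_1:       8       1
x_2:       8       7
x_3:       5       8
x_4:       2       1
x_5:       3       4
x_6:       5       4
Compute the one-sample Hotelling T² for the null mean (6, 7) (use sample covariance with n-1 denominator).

Step 1 — sample mean vector:
  mean(U) = (8 + 8 + 5 + 2 + 3 + 5) / 6 = 31/6 = 5.1667
  mean(V) = (1 + 7 + 8 + 1 + 4 + 4) / 6 = 25/6 = 4.1667
  x̄ = (5.1667, 4.1667),  deviation x̄ - mu_0 = (5.1667, 4.1667) - (6, 7) = (-0.8333, -2.8333).

Step 2 — sample covariance matrix, S[i,j] = (1/(n-1)) · Σ_k (x_{k,i} - mean_i) · (x_{k,j} - mean_j), divisor n-1 = 5:
  S[U,U] = ((2.8333)·(2.8333) + (2.8333)·(2.8333) + (-0.1667)·(-0.1667) + (-3.1667)·(-3.1667) + (-2.1667)·(-2.1667) + (-0.1667)·(-0.1667)) / 5 = 30.8333/5 = 6.1667
  S[U,V] = ((2.8333)·(-3.1667) + (2.8333)·(2.8333) + (-0.1667)·(3.8333) + (-3.1667)·(-3.1667) + (-2.1667)·(-0.1667) + (-0.1667)·(-0.1667)) / 5 = 8.8333/5 = 1.7667
  S[V,V] = ((-3.1667)·(-3.1667) + (2.8333)·(2.8333) + (3.8333)·(3.8333) + (-3.1667)·(-3.1667) + (-0.1667)·(-0.1667) + (-0.1667)·(-0.1667)) / 5 = 42.8333/5 = 8.5667
  S = [[6.1667, 1.7667],
 [1.7667, 8.5667]].

Step 3 — invert S. det(S) = 6.1667·8.5667 - (1.7667)² = 49.7067.
  S^{-1} = (1/det) · [[d, -b], [-b, a]] = [[0.1723, -0.0355],
 [-0.0355, 0.1241]].

Step 4 — quadratic form (x̄ - mu_0)^T · S^{-1} · (x̄ - mu_0):
  S^{-1} · (x̄ - mu_0) = (-0.0429, -0.3219),
  (x̄ - mu_0)^T · [...] = (-0.8333)·(-0.0429) + (-2.8333)·(-0.3219) = 0.9478.

Step 5 — scale by n: T² = 6 · 0.9478 = 5.6867.

T² ≈ 5.6867
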